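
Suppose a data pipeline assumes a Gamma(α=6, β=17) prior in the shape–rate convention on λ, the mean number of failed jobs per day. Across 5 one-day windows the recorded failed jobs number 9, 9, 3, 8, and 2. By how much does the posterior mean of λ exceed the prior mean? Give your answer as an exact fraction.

497/374

Total count: 9 + 9 + 3 + 8 + 2 = 31.
Total exposure: 5 days.
Conjugate update: add total count to the shape and total exposure to the rate, giving Gamma(37, 22).
Posterior mean = 37/22 = 37/22; prior mean = 6/17 = 6/17. Difference = 37/22 − 6/17 = 497/374.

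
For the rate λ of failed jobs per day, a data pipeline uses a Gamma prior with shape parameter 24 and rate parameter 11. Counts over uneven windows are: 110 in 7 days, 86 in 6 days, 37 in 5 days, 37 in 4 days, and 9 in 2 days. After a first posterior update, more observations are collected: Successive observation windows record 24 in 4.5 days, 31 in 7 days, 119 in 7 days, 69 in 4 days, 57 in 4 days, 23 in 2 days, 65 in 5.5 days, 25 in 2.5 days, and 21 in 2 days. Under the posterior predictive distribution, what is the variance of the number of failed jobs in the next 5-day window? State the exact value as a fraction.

1157090/21609

Total count: 110 + 86 + 37 + 37 + 9 = 279.
Total exposure: 7 + 6 + 5 + 4 + 2 = 24 days.
After the first batch: Gamma(24 + 279, 11 + 24) = Gamma(303, 35).
Total count: 24 + 31 + 119 + 69 + 57 + 23 + 65 + 25 + 21 = 434.
Total exposure: 4.5 + 7 + 7 + 4 + 4 + 2 + 5.5 + 2.5 + 2 = 38.5 days.
After the second batch: Gamma(303 + 434, 35 + 38.5) = Gamma(737, 147/2).
The posterior predictive for a window of length T is Negative Binomial with variance T·α'·(β'+T)/β'² = 5·737·(157/2)/(21609/4) = 1157090/21609.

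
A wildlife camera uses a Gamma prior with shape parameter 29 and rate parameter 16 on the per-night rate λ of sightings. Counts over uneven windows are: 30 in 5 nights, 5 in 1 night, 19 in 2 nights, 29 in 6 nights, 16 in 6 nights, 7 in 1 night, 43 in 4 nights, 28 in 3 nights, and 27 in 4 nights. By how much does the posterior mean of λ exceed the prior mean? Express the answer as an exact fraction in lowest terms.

Total count: 30 + 5 + 19 + 29 + 16 + 7 + 43 + 28 + 27 = 204.
Total exposure: 5 + 1 + 2 + 6 + 6 + 1 + 4 + 3 + 4 = 32 nights.
Conjugate update: add total count to the shape and total exposure to the rate, giving Gamma(233, 48).
Posterior mean = 233/48 = 233/48; prior mean = 29/16 = 29/16. Difference = 233/48 − 29/16 = 73/24.

73/24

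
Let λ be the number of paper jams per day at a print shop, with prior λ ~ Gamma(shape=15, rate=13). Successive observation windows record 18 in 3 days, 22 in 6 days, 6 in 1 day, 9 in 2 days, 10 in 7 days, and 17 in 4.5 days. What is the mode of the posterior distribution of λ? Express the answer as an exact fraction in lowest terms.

192/73

Total count: 18 + 22 + 6 + 9 + 10 + 17 = 82.
Total exposure: 3 + 6 + 1 + 2 + 7 + 4.5 = 23.5 days.
Gamma(α, β) with Poisson data over total exposure Σt gives posterior Gamma(α+Σx, β+Σt) = Gamma(97, 73/2).
Posterior mode = (α'−1)/β' = 96/(73/2) = 192/73.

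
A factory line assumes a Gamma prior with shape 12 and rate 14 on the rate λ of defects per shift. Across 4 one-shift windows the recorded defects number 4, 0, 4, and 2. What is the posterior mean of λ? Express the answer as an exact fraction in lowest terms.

Total count: 4 + 0 + 4 + 2 = 10.
Total exposure: 4 shifts.
Posterior: α' = 12 + 10 = 22, β' = 14 + 4 = 18.
Posterior mean = α'/β' = 22/18 = 11/9.

11/9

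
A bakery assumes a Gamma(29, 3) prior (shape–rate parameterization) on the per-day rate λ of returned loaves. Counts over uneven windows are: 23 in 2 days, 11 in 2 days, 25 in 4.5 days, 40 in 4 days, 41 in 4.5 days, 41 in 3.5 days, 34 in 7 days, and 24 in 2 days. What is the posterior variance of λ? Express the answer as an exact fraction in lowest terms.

1072/4225

Total count: 23 + 11 + 25 + 40 + 41 + 41 + 34 + 24 = 239.
Total exposure: 2 + 2 + 4.5 + 4 + 4.5 + 3.5 + 7 + 2 = 29.5 days.
By Gamma–Poisson conjugacy, the posterior is Gamma(α + Σx, β + Σt) = Gamma(29 + 239, 3 + 29.5) = Gamma(268, 65/2).
Posterior variance = α'/β'² = 268/(4225/4) = 1072/4225.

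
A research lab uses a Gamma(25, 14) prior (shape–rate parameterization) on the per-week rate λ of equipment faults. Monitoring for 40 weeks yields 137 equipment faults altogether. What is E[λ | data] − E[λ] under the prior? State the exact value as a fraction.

Total count 137 over total exposure 40 weeks.
Conjugate update: add total count to the shape and total exposure to the rate, giving Gamma(162, 54).
Posterior mean = 162/54 = 3; prior mean = 25/14 = 25/14. Difference = 3 − 25/14 = 17/14.

17/14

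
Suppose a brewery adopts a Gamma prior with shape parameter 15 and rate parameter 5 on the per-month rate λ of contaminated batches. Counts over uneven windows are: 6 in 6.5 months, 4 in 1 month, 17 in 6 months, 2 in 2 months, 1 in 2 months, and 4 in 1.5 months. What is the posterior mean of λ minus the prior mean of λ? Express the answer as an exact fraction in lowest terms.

Total count: 6 + 4 + 17 + 2 + 1 + 4 = 34.
Total exposure: 6.5 + 1 + 6 + 2 + 2 + 1.5 = 19 months.
By Gamma–Poisson conjugacy, the posterior is Gamma(α + Σx, β + Σt) = Gamma(15 + 34, 5 + 19) = Gamma(49, 24).
Posterior mean = 49/24 = 49/24; prior mean = 15/5 = 3. Difference = 49/24 − 3 = -23/24.

-23/24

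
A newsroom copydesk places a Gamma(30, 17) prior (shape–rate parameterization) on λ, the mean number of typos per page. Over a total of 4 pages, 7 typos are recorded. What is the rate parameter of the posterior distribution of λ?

21

Total count 7 over total exposure 4 pages.
Gamma(α, β) with Poisson data over total exposure Σt gives posterior Gamma(α+Σx, β+Σt) = Gamma(37, 21).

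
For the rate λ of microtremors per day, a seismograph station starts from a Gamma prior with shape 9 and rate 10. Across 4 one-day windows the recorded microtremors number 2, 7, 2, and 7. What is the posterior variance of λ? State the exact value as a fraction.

Total count: 2 + 7 + 2 + 7 = 18.
Total exposure: 4 days.
By Gamma–Poisson conjugacy, the posterior is Gamma(α + Σx, β + Σt) = Gamma(9 + 18, 10 + 4) = Gamma(27, 14).
Posterior variance = α'/β'² = 27/196.

27/196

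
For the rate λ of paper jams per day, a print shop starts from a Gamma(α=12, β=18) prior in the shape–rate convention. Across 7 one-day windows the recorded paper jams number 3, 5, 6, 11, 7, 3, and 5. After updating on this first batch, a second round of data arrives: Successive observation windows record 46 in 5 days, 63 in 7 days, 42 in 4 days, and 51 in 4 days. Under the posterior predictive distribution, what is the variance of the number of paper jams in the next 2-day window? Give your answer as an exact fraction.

23876/2025

Total count: 3 + 5 + 6 + 11 + 7 + 3 + 5 = 40.
Total exposure: 7 days.
After the first batch: Gamma(12 + 40, 18 + 7) = Gamma(52, 25).
Total count: 46 + 63 + 42 + 51 = 202.
Total exposure: 5 + 7 + 4 + 4 = 20 days.
After the second batch: Gamma(52 + 202, 25 + 20) = Gamma(254, 45).
The posterior predictive for a window of length T is Negative Binomial with variance T·α'·(β'+T)/β'² = 2·254·47/2025 = 23876/2025.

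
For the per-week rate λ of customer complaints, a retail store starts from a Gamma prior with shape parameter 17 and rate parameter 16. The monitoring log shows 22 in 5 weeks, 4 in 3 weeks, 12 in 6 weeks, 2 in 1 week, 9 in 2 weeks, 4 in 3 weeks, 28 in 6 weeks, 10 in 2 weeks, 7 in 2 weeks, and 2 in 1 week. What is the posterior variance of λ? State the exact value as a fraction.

Total count: 22 + 4 + 12 + 2 + 9 + 4 + 28 + 10 + 7 + 2 = 100.
Total exposure: 5 + 3 + 6 + 1 + 2 + 3 + 6 + 2 + 2 + 1 = 31 weeks.
By Gamma–Poisson conjugacy, the posterior is Gamma(α + Σx, β + Σt) = Gamma(17 + 100, 16 + 31) = Gamma(117, 47).
Posterior variance = α'/β'² = 117/2209.

117/2209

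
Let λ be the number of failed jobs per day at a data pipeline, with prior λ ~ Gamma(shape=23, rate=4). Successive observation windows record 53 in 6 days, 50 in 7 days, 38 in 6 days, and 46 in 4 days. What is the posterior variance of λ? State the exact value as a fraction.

Total count: 53 + 50 + 38 + 46 = 187.
Total exposure: 6 + 7 + 6 + 4 = 23 days.
The Gamma prior is conjugate for the Poisson rate, so λ | data ~ Gamma(23+187, 4+23) = Gamma(210, 27).
Posterior variance = α'/β'² = 210/729 = 70/243.

70/243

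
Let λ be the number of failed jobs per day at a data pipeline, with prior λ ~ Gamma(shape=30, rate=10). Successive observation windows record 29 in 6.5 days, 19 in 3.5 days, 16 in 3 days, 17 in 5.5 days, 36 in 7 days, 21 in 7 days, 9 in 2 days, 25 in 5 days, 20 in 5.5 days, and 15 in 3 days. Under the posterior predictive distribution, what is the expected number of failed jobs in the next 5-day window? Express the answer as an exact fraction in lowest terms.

Total count: 29 + 19 + 16 + 17 + 36 + 21 + 9 + 25 + 20 + 15 = 207.
Total exposure: 6.5 + 3.5 + 3 + 5.5 + 7 + 7 + 2 + 5 + 5.5 + 3 = 48 days.
Conjugate update: add total count to the shape and total exposure to the rate, giving Gamma(237, 58).
Predictive mean over a 5-day window = T·E[λ|data] = 5·237/58 = 1185/58.

1185/58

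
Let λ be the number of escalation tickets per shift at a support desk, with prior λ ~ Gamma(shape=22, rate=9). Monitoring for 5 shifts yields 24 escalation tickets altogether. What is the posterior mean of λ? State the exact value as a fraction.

23/7

Total count 24 over total exposure 5 shifts.
Conjugate update: add total count to the shape and total exposure to the rate, giving Gamma(46, 14).
Posterior mean = α'/β' = 46/14 = 23/7.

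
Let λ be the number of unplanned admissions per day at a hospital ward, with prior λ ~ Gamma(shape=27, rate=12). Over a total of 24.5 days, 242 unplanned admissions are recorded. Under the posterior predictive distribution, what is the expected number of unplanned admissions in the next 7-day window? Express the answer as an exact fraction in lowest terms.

3766/73

Total count 242 over total exposure 24.5 days.
The Gamma prior is conjugate for the Poisson rate, so λ | data ~ Gamma(27+242, 12+24.5) = Gamma(269, 73/2).
Predictive mean over a 7-day window = T·E[λ|data] = 7·269/(73/2) = 3766/73.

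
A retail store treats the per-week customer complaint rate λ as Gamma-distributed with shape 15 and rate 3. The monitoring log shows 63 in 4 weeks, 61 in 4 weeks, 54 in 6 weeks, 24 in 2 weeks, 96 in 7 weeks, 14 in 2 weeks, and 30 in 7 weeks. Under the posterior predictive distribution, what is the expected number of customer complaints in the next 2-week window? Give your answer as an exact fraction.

102/5

Total count: 63 + 61 + 54 + 24 + 96 + 14 + 30 = 342.
Total exposure: 4 + 4 + 6 + 2 + 7 + 2 + 7 = 32 weeks.
By Gamma–Poisson conjugacy, the posterior is Gamma(α + Σx, β + Σt) = Gamma(15 + 342, 3 + 32) = Gamma(357, 35).
Predictive mean over a 2-week window = T·E[λ|data] = 2·357/35 = 102/5.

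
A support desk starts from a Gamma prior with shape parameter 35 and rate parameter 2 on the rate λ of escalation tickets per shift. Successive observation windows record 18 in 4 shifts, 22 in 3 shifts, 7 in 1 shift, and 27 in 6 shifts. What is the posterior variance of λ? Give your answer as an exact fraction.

Total count: 18 + 22 + 7 + 27 = 74.
Total exposure: 4 + 3 + 1 + 6 = 14 shifts.
Conjugate update: add total count to the shape and total exposure to the rate, giving Gamma(109, 16).
Posterior variance = α'/β'² = 109/256.

109/256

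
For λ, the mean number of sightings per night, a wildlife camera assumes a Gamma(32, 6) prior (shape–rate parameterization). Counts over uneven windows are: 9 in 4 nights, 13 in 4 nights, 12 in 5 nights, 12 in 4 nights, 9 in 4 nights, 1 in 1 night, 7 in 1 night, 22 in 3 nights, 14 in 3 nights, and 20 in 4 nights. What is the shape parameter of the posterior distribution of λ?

Total count: 9 + 13 + 12 + 12 + 9 + 1 + 7 + 22 + 14 + 20 = 119.
Total exposure: 4 + 4 + 5 + 4 + 4 + 1 + 1 + 3 + 3 + 4 = 33 nights.
Posterior: α' = 32 + 119 = 151, β' = 6 + 33 = 39.

151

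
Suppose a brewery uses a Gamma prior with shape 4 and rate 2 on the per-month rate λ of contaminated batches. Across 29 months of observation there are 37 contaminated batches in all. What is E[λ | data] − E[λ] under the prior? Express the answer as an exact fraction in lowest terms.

Total count 37 over total exposure 29 months.
Gamma(α, β) with Poisson data over total exposure Σt gives posterior Gamma(α+Σx, β+Σt) = Gamma(41, 31).
Posterior mean = 41/31 = 41/31; prior mean = 4/2 = 2. Difference = 41/31 − 2 = -21/31.

-21/31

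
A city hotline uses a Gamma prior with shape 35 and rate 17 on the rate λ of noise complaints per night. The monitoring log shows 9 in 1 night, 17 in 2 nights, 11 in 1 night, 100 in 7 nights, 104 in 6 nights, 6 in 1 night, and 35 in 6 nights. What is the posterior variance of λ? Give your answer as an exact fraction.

317/1681

Total count: 9 + 17 + 11 + 100 + 104 + 6 + 35 = 282.
Total exposure: 1 + 2 + 1 + 7 + 6 + 1 + 6 = 24 nights.
By Gamma–Poisson conjugacy, the posterior is Gamma(α + Σx, β + Σt) = Gamma(35 + 282, 17 + 24) = Gamma(317, 41).
Posterior variance = α'/β'² = 317/1681.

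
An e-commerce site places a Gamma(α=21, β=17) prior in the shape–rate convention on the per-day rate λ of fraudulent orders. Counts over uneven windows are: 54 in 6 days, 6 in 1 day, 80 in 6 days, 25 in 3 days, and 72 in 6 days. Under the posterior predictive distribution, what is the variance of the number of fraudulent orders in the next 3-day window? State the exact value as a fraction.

Total count: 54 + 6 + 80 + 25 + 72 = 237.
Total exposure: 6 + 1 + 6 + 3 + 6 = 22 days.
The Gamma prior is conjugate for the Poisson rate, so λ | data ~ Gamma(21+237, 17+22) = Gamma(258, 39).
The posterior predictive for a window of length T is Negative Binomial with variance T·α'·(β'+T)/β'² = 3·258·42/1521 = 3612/169.

3612/169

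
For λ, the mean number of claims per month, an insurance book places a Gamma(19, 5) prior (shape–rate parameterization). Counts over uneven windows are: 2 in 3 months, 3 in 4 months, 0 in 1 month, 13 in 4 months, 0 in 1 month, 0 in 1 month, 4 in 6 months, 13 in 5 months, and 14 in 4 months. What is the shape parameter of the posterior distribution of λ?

68

Total count: 2 + 3 + 0 + 13 + 0 + 0 + 4 + 13 + 14 = 49.
Total exposure: 3 + 4 + 1 + 4 + 1 + 1 + 6 + 5 + 4 = 29 months.
The Gamma prior is conjugate for the Poisson rate, so λ | data ~ Gamma(19+49, 5+29) = Gamma(68, 34).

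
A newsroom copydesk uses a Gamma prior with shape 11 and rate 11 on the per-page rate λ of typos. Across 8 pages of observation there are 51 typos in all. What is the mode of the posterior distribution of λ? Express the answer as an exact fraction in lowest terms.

61/19

Total count 51 over total exposure 8 pages.
By Gamma–Poisson conjugacy, the posterior is Gamma(α + Σx, β + Σt) = Gamma(11 + 51, 11 + 8) = Gamma(62, 19).
Posterior mode = (α'−1)/β' = 61/19.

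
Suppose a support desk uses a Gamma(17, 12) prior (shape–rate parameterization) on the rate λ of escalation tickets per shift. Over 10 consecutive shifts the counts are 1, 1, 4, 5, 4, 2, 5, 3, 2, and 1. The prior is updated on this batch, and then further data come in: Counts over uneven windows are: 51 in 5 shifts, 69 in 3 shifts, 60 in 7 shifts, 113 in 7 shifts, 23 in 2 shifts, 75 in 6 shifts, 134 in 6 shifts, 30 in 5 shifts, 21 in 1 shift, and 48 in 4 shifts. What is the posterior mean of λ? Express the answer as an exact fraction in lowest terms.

669/68

Total count: 1 + 1 + 4 + 5 + 4 + 2 + 5 + 3 + 2 + 1 = 28.
Total exposure: 10 shifts.
After the first batch: Gamma(17 + 28, 12 + 10) = Gamma(45, 22).
Total count: 51 + 69 + 60 + 113 + 23 + 75 + 134 + 30 + 21 + 48 = 624.
Total exposure: 5 + 3 + 7 + 7 + 2 + 6 + 6 + 5 + 1 + 4 = 46 shifts.
After the second batch: Gamma(45 + 624, 22 + 46) = Gamma(669, 68).
Posterior mean = α'/β' = 669/68.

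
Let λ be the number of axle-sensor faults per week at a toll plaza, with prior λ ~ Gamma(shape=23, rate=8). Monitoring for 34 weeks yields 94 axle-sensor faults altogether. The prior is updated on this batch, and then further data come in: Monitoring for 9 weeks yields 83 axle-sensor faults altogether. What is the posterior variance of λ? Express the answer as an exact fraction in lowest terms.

Total count 94 over total exposure 34 weeks.
After the first batch: Gamma(23 + 94, 8 + 34) = Gamma(117, 42).
Total count 83 over total exposure 9 weeks.
After the second batch: Gamma(117 + 83, 42 + 9) = Gamma(200, 51).
Posterior variance = α'/β'² = 200/2601.

200/2601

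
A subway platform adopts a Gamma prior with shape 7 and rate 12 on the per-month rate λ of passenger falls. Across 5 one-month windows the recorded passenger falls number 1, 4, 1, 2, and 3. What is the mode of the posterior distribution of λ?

Total count: 1 + 4 + 1 + 2 + 3 = 11.
Total exposure: 5 months.
The Gamma prior is conjugate for the Poisson rate, so λ | data ~ Gamma(7+11, 12+5) = Gamma(18, 17).
Posterior mode = (α'−1)/β' = 17/17 = 1.

1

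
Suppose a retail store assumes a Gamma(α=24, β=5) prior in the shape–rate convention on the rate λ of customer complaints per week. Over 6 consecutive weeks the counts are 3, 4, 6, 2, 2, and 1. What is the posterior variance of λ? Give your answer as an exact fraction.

42/121

Total count: 3 + 4 + 6 + 2 + 2 + 1 = 18.
Total exposure: 6 weeks.
Conjugate update: add total count to the shape and total exposure to the rate, giving Gamma(42, 11).
Posterior variance = α'/β'² = 42/121.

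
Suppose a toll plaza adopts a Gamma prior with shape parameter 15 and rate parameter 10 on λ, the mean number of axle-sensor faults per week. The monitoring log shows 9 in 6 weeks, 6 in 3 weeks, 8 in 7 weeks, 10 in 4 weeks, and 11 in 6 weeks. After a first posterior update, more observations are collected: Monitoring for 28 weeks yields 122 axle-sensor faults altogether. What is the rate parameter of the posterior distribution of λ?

64

Total count: 9 + 6 + 8 + 10 + 11 = 44.
Total exposure: 6 + 3 + 7 + 4 + 6 = 26 weeks.
After the first batch: Gamma(15 + 44, 10 + 26) = Gamma(59, 36).
Total count 122 over total exposure 28 weeks.
After the second batch: Gamma(59 + 122, 36 + 28) = Gamma(181, 64).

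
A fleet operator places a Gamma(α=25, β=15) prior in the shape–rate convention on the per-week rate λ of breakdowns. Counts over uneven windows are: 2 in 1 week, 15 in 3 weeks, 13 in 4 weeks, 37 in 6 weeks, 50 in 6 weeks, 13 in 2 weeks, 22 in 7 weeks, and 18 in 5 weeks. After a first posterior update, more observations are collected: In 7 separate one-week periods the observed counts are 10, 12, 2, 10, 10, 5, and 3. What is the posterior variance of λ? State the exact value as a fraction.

247/3136

Total count: 2 + 15 + 13 + 37 + 50 + 13 + 22 + 18 = 170.
Total exposure: 1 + 3 + 4 + 6 + 6 + 2 + 7 + 5 = 34 weeks.
After the first batch: Gamma(25 + 170, 15 + 34) = Gamma(195, 49).
Total count: 10 + 12 + 2 + 10 + 10 + 5 + 3 = 52.
Total exposure: 7 weeks.
After the second batch: Gamma(195 + 52, 49 + 7) = Gamma(247, 56).
Posterior variance = α'/β'² = 247/3136.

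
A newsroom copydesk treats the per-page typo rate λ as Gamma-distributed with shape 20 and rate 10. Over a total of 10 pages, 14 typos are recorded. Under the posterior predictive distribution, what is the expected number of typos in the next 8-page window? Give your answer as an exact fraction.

68/5

Total count 14 over total exposure 10 pages.
By Gamma–Poisson conjugacy, the posterior is Gamma(α + Σx, β + Σt) = Gamma(20 + 14, 10 + 10) = Gamma(34, 20).
Predictive mean over an 8-page window = T·E[λ|data] = 8·34/20 = 68/5.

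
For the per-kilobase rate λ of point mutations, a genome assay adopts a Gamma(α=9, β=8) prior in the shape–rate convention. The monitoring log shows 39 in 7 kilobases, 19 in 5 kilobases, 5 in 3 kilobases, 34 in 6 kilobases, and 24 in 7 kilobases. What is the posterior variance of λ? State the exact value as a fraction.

65/648

Total count: 39 + 19 + 5 + 34 + 24 = 121.
Total exposure: 7 + 5 + 3 + 6 + 7 = 28 kilobases.
The Gamma prior is conjugate for the Poisson rate, so λ | data ~ Gamma(9+121, 8+28) = Gamma(130, 36).
Posterior variance = α'/β'² = 130/1296 = 65/648.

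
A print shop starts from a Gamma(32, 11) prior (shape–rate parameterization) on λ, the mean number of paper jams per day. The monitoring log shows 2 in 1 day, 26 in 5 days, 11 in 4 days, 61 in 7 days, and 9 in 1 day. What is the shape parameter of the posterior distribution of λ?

141

Total count: 2 + 26 + 11 + 61 + 9 = 109.
Total exposure: 1 + 5 + 4 + 7 + 1 = 18 days.
The Gamma prior is conjugate for the Poisson rate, so λ | data ~ Gamma(32+109, 11+18) = Gamma(141, 29).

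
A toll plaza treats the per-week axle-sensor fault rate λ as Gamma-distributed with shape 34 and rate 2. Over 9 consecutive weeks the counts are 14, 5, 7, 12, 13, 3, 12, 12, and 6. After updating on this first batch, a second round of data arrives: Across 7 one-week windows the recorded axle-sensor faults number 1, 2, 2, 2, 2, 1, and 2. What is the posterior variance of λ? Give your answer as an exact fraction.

65/162

Total count: 14 + 5 + 7 + 12 + 13 + 3 + 12 + 12 + 6 = 84.
Total exposure: 9 weeks.
After the first batch: Gamma(34 + 84, 2 + 9) = Gamma(118, 11).
Total count: 1 + 2 + 2 + 2 + 2 + 1 + 2 = 12.
Total exposure: 7 weeks.
After the second batch: Gamma(118 + 12, 11 + 7) = Gamma(130, 18).
Posterior variance = α'/β'² = 130/324 = 65/162.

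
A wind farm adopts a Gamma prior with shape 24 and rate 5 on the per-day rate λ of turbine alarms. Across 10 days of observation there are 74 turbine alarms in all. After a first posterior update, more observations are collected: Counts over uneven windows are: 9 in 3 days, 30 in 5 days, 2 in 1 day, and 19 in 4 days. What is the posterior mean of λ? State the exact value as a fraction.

Total count 74 over total exposure 10 days.
After the first batch: Gamma(24 + 74, 5 + 10) = Gamma(98, 15).
Total count: 9 + 30 + 2 + 19 = 60.
Total exposure: 3 + 5 + 1 + 4 = 13 days.
After the second batch: Gamma(98 + 60, 15 + 13) = Gamma(158, 28).
Posterior mean = α'/β' = 158/28 = 79/14.

79/14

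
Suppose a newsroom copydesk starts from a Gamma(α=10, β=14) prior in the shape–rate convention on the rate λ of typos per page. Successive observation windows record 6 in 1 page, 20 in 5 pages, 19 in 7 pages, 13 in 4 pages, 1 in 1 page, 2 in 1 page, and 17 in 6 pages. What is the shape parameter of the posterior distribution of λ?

88

Total count: 6 + 20 + 19 + 13 + 1 + 2 + 17 = 78.
Total exposure: 1 + 5 + 7 + 4 + 1 + 1 + 6 = 25 pages.
Conjugate update: add total count to the shape and total exposure to the rate, giving Gamma(88, 39).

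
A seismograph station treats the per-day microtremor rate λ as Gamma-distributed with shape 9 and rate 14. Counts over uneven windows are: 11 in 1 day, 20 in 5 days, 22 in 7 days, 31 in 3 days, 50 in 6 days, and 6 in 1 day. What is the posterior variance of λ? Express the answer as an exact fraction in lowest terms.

Total count: 11 + 20 + 22 + 31 + 50 + 6 = 140.
Total exposure: 1 + 5 + 7 + 3 + 6 + 1 = 23 days.
Conjugate update: add total count to the shape and total exposure to the rate, giving Gamma(149, 37).
Posterior variance = α'/β'² = 149/1369.

149/1369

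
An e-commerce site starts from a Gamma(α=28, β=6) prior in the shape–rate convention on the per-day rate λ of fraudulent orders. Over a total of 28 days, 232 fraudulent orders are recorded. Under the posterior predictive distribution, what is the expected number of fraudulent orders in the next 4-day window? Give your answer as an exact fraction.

520/17

Total count 232 over total exposure 28 days.
The Gamma prior is conjugate for the Poisson rate, so λ | data ~ Gamma(28+232, 6+28) = Gamma(260, 34).
Predictive mean over a 4-day window = T·E[λ|data] = 4·260/34 = 520/17.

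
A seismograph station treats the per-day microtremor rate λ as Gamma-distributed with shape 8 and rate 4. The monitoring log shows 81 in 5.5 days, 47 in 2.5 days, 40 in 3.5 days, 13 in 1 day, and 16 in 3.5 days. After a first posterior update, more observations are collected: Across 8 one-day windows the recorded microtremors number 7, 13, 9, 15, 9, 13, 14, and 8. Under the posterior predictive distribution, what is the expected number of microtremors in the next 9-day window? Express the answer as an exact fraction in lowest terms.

2637/28

Total count: 81 + 47 + 40 + 13 + 16 = 197.
Total exposure: 5.5 + 2.5 + 3.5 + 1 + 3.5 = 16 days.
After the first batch: Gamma(8 + 197, 4 + 16) = Gamma(205, 20).
Total count: 7 + 13 + 9 + 15 + 9 + 13 + 14 + 8 = 88.
Total exposure: 8 days.
After the second batch: Gamma(205 + 88, 20 + 8) = Gamma(293, 28).
Predictive mean over a 9-day window = T·E[λ|data] = 9·293/28 = 2637/28.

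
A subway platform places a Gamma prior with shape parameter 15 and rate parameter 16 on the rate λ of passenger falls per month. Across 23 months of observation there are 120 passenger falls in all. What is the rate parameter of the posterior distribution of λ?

39

Total count 120 over total exposure 23 months.
Gamma(α, β) with Poisson data over total exposure Σt gives posterior Gamma(α+Σx, β+Σt) = Gamma(135, 39).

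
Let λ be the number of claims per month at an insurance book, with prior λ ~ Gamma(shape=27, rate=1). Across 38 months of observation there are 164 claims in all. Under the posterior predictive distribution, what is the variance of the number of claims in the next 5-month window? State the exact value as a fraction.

42020/1521

Total count 164 over total exposure 38 months.
Posterior: α' = 27 + 164 = 191, β' = 1 + 38 = 39.
The posterior predictive for a window of length T is Negative Binomial with variance T·α'·(β'+T)/β'² = 5·191·44/1521 = 42020/1521.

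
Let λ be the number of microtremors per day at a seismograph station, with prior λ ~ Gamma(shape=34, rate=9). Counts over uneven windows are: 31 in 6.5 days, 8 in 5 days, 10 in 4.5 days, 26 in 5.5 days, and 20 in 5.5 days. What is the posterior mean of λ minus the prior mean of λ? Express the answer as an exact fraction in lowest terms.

Total count: 31 + 8 + 10 + 26 + 20 = 95.
Total exposure: 6.5 + 5 + 4.5 + 5.5 + 5.5 = 27 days.
The Gamma prior is conjugate for the Poisson rate, so λ | data ~ Gamma(34+95, 9+27) = Gamma(129, 36).
Posterior mean = 129/36 = 43/12; prior mean = 34/9 = 34/9. Difference = 43/12 − 34/9 = -7/36.

-7/36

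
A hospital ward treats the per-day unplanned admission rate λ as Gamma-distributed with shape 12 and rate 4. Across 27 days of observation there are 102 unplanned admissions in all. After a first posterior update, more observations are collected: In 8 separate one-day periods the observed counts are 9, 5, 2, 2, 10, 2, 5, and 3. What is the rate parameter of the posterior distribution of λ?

Total count 102 over total exposure 27 days.
After the first batch: Gamma(12 + 102, 4 + 27) = Gamma(114, 31).
Total count: 9 + 5 + 2 + 2 + 10 + 2 + 5 + 3 = 38.
Total exposure: 8 days.
After the second batch: Gamma(114 + 38, 31 + 8) = Gamma(152, 39).

39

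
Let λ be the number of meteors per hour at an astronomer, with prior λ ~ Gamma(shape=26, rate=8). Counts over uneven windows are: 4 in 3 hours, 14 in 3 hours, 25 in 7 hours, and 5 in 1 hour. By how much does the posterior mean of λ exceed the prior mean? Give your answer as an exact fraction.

Total count: 4 + 14 + 25 + 5 = 48.
Total exposure: 3 + 3 + 7 + 1 = 14 hours.
Conjugate update: add total count to the shape and total exposure to the rate, giving Gamma(74, 22).
Posterior mean = 74/22 = 37/11; prior mean = 26/8 = 13/4. Difference = 37/11 − 13/4 = 5/44.

5/44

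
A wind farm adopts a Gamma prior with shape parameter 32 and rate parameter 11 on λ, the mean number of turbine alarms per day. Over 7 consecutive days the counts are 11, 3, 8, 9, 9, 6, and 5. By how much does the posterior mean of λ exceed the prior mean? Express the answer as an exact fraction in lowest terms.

337/198

Total count: 11 + 3 + 8 + 9 + 9 + 6 + 5 = 51.
Total exposure: 7 days.
The Gamma prior is conjugate for the Poisson rate, so λ | data ~ Gamma(32+51, 11+7) = Gamma(83, 18).
Posterior mean = 83/18 = 83/18; prior mean = 32/11 = 32/11. Difference = 83/18 − 32/11 = 337/198.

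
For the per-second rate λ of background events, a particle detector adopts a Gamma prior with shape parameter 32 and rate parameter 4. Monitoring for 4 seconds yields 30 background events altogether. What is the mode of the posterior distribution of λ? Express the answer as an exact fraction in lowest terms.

Total count 30 over total exposure 4 seconds.
By Gamma–Poisson conjugacy, the posterior is Gamma(α + Σx, β + Σt) = Gamma(32 + 30, 4 + 4) = Gamma(62, 8).
Posterior mode = (α'−1)/β' = 61/8.

61/8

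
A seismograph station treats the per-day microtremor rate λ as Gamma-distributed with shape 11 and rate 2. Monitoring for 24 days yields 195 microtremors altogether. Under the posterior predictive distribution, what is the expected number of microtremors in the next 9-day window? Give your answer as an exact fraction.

Total count 195 over total exposure 24 days.
The Gamma prior is conjugate for the Poisson rate, so λ | data ~ Gamma(11+195, 2+24) = Gamma(206, 26).
Predictive mean over a 9-day window = T·E[λ|data] = 9·206/26 = 927/13.

927/13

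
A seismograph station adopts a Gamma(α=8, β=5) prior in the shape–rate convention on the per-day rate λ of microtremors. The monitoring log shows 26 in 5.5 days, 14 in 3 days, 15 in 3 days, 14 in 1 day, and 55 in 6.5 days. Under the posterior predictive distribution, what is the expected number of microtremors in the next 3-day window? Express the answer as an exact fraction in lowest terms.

Total count: 26 + 14 + 15 + 14 + 55 = 124.
Total exposure: 5.5 + 3 + 3 + 1 + 6.5 = 19 days.
By Gamma–Poisson conjugacy, the posterior is Gamma(α + Σx, β + Σt) = Gamma(8 + 124, 5 + 19) = Gamma(132, 24).
Predictive mean over a 3-day window = T·E[λ|data] = 3·132/24 = 33/2.

33/2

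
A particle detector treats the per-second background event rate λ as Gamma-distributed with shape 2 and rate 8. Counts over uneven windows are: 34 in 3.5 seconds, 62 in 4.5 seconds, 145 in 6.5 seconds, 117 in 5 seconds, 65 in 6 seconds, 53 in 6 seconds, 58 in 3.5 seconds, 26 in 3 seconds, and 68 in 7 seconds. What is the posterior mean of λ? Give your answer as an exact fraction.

Total count: 34 + 62 + 145 + 117 + 65 + 53 + 58 + 26 + 68 = 628.
Total exposure: 3.5 + 4.5 + 6.5 + 5 + 6 + 6 + 3.5 + 3 + 7 = 45 seconds.
By Gamma–Poisson conjugacy, the posterior is Gamma(α + Σx, β + Σt) = Gamma(2 + 628, 8 + 45) = Gamma(630, 53).
Posterior mean = α'/β' = 630/53.

630/53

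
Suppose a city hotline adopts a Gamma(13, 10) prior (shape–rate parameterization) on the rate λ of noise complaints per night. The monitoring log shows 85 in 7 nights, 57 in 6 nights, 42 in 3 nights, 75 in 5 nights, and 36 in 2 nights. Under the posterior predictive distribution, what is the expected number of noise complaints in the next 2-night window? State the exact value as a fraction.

56/3

Total count: 85 + 57 + 42 + 75 + 36 = 295.
Total exposure: 7 + 6 + 3 + 5 + 2 = 23 nights.
Posterior: α' = 13 + 295 = 308, β' = 10 + 23 = 33.
Predictive mean over a 2-night window = T·E[λ|data] = 2·308/33 = 56/3.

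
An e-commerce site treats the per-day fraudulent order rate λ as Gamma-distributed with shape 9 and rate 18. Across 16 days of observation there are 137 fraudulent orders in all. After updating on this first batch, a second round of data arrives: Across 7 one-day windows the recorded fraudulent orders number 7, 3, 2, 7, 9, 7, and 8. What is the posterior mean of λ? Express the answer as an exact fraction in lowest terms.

189/41

Total count 137 over total exposure 16 days.
After the first batch: Gamma(9 + 137, 18 + 16) = Gamma(146, 34).
Total count: 7 + 3 + 2 + 7 + 9 + 7 + 8 = 43.
Total exposure: 7 days.
After the second batch: Gamma(146 + 43, 34 + 7) = Gamma(189, 41).
Posterior mean = α'/β' = 189/41.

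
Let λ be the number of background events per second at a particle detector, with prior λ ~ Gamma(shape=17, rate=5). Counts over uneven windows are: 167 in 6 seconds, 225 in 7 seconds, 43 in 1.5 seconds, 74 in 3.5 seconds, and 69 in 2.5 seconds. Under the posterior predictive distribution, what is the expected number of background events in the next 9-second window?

Total count: 167 + 225 + 43 + 74 + 69 = 578.
Total exposure: 6 + 7 + 1.5 + 3.5 + 2.5 = 20.5 seconds.
Gamma(α, β) with Poisson data over total exposure Σt gives posterior Gamma(α+Σx, β+Σt) = Gamma(595, 51/2).
Predictive mean over a 9-second window = T·E[λ|data] = 9·595/(51/2) = 210.

210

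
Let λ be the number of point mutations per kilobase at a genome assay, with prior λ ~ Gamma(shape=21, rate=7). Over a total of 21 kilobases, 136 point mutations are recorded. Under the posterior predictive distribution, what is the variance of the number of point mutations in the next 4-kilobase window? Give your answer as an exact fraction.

Total count 136 over total exposure 21 kilobases.
Conjugate update: add total count to the shape and total exposure to the rate, giving Gamma(157, 28).
The posterior predictive for a window of length T is Negative Binomial with variance T·α'·(β'+T)/β'² = 4·157·32/784 = 1256/49.

1256/49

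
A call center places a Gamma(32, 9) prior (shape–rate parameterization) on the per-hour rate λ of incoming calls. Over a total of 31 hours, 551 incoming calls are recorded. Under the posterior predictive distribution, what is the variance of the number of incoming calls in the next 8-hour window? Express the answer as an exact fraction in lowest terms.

Total count 551 over total exposure 31 hours.
Gamma(α, β) with Poisson data over total exposure Σt gives posterior Gamma(α+Σx, β+Σt) = Gamma(583, 40).
The posterior predictive for a window of length T is Negative Binomial with variance T·α'·(β'+T)/β'² = 8·583·48/1600 = 3498/25.

3498/25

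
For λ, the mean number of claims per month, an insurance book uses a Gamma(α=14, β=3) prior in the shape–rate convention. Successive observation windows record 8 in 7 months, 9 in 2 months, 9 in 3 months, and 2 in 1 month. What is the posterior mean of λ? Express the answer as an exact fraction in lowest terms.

Total count: 8 + 9 + 9 + 2 = 28.
Total exposure: 7 + 2 + 3 + 1 = 13 months.
The Gamma prior is conjugate for the Poisson rate, so λ | data ~ Gamma(14+28, 3+13) = Gamma(42, 16).
Posterior mean = α'/β' = 42/16 = 21/8.

21/8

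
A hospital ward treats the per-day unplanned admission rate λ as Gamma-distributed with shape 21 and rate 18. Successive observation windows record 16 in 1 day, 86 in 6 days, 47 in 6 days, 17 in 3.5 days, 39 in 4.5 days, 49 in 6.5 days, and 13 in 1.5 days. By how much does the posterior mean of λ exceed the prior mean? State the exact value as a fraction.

Total count: 16 + 86 + 47 + 17 + 39 + 49 + 13 = 267.
Total exposure: 1 + 6 + 6 + 3.5 + 4.5 + 6.5 + 1.5 = 29 days.
The Gamma prior is conjugate for the Poisson rate, so λ | data ~ Gamma(21+267, 18+29) = Gamma(288, 47).
Posterior mean = 288/47 = 288/47; prior mean = 21/18 = 7/6. Difference = 288/47 − 7/6 = 1399/282.

1399/282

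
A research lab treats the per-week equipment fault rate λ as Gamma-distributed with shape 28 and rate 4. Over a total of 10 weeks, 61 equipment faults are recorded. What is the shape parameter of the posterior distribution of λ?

Total count 61 over total exposure 10 weeks.
Posterior: α' = 28 + 61 = 89, β' = 4 + 10 = 14.

89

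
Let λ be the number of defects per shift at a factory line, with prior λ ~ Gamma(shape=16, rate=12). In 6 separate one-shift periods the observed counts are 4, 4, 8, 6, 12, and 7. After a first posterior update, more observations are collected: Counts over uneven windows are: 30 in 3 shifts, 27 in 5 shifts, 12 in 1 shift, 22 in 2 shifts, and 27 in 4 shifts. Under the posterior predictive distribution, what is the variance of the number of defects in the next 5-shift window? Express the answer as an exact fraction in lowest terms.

Total count: 4 + 4 + 8 + 6 + 12 + 7 = 41.
Total exposure: 6 shifts.
After the first batch: Gamma(16 + 41, 12 + 6) = Gamma(57, 18).
Total count: 30 + 27 + 12 + 22 + 27 = 118.
Total exposure: 3 + 5 + 1 + 2 + 4 = 15 shifts.
After the second batch: Gamma(57 + 118, 18 + 15) = Gamma(175, 33).
The posterior predictive for a window of length T is Negative Binomial with variance T·α'·(β'+T)/β'² = 5·175·38/1089 = 33250/1089.

33250/1089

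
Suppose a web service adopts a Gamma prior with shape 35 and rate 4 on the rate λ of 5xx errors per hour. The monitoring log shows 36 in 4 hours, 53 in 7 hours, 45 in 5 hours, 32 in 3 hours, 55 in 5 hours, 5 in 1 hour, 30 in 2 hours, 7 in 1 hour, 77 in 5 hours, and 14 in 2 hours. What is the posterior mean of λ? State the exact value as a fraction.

389/39

Total count: 36 + 53 + 45 + 32 + 55 + 5 + 30 + 7 + 77 + 14 = 354.
Total exposure: 4 + 7 + 5 + 3 + 5 + 1 + 2 + 1 + 5 + 2 = 35 hours.
Posterior: α' = 35 + 354 = 389, β' = 4 + 35 = 39.
Posterior mean = α'/β' = 389/39.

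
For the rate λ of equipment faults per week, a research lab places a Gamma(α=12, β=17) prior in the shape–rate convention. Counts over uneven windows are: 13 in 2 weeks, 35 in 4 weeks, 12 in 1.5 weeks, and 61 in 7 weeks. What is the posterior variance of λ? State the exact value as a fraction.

Total count: 13 + 35 + 12 + 61 = 121.
Total exposure: 2 + 4 + 1.5 + 7 = 14.5 weeks.
Gamma(α, β) with Poisson data over total exposure Σt gives posterior Gamma(α+Σx, β+Σt) = Gamma(133, 63/2).
Posterior variance = α'/β'² = 133/(3969/4) = 76/567.

76/567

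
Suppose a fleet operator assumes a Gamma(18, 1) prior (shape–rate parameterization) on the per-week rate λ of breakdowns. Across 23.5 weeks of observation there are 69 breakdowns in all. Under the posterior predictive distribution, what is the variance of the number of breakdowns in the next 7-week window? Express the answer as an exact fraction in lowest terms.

1566/49

Total count 69 over total exposure 23.5 weeks.
Gamma(α, β) with Poisson data over total exposure Σt gives posterior Gamma(α+Σx, β+Σt) = Gamma(87, 49/2).
The posterior predictive for a window of length T is Negative Binomial with variance T·α'·(β'+T)/β'² = 7·87·(63/2)/(2401/4) = 1566/49.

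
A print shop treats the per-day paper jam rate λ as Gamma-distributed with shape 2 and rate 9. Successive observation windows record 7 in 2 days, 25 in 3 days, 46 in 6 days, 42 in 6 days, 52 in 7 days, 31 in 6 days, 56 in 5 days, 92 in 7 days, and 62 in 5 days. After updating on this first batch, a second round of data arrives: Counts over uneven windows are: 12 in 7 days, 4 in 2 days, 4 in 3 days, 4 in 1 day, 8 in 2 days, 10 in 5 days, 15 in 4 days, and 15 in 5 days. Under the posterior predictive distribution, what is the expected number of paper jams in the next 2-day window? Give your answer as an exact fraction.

974/85

Total count: 7 + 25 + 46 + 42 + 52 + 31 + 56 + 92 + 62 = 413.
Total exposure: 2 + 3 + 6 + 6 + 7 + 6 + 5 + 7 + 5 = 47 days.
After the first batch: Gamma(2 + 413, 9 + 47) = Gamma(415, 56).
Total count: 12 + 4 + 4 + 4 + 8 + 10 + 15 + 15 = 72.
Total exposure: 7 + 2 + 3 + 1 + 2 + 5 + 4 + 5 = 29 days.
After the second batch: Gamma(415 + 72, 56 + 29) = Gamma(487, 85).
Predictive mean over a 2-day window = T·E[λ|data] = 2·487/85 = 974/85.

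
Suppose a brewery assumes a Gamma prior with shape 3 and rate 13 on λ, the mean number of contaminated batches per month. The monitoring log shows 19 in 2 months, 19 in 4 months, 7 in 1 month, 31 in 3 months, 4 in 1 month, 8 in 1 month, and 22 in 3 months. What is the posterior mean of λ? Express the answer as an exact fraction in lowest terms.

113/28

Total count: 19 + 19 + 7 + 31 + 4 + 8 + 22 = 110.
Total exposure: 2 + 4 + 1 + 3 + 1 + 1 + 3 = 15 months.
Gamma(α, β) with Poisson data over total exposure Σt gives posterior Gamma(α+Σx, β+Σt) = Gamma(113, 28).
Posterior mean = α'/β' = 113/28.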